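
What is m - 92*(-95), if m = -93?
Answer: 8647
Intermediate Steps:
m - 92*(-95) = -93 - 92*(-95) = -93 + 8740 = 8647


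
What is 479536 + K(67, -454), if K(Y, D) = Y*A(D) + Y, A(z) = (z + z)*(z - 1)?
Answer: 28159983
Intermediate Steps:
A(z) = 2*z*(-1 + z) (A(z) = (2*z)*(-1 + z) = 2*z*(-1 + z))
K(Y, D) = Y + 2*D*Y*(-1 + D) (K(Y, D) = Y*(2*D*(-1 + D)) + Y = 2*D*Y*(-1 + D) + Y = Y + 2*D*Y*(-1 + D))
479536 + K(67, -454) = 479536 + 67*(1 + 2*(-454)*(-1 - 454)) = 479536 + 67*(1 + 2*(-454)*(-455)) = 479536 + 67*(1 + 413140) = 479536 + 67*413141 = 479536 + 27680447 = 28159983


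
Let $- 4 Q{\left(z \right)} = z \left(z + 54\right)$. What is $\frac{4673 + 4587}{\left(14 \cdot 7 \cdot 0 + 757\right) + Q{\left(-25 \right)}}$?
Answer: $\frac{37040}{3753} \approx 9.8694$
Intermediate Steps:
$Q{\left(z \right)} = - \frac{z \left(54 + z\right)}{4}$ ($Q{\left(z \right)} = - \frac{z \left(z + 54\right)}{4} = - \frac{z \left(54 + z\right)}{4}$)
$\frac{4673 + 4587}{\left(14 \cdot 7 \cdot 0 + 757\right) + Q{\left(-25 \right)}} = \frac{4673 + 4587}{\left(14 \cdot 7 \cdot 0 + 757\right) - - \frac{25 \left(54 - 25\right)}{4}} = \frac{9260}{\left(98 \cdot 0 + 757\right) - \left(- \frac{25}{4}\right) 29} = \frac{9260}{\left(0 + 757\right) + \frac{725}{4}} = \frac{9260}{757 + \frac{725}{4}} = \frac{9260}{\frac{3753}{4}} = 9260 \cdot \frac{4}{3753} = \frac{37040}{3753}$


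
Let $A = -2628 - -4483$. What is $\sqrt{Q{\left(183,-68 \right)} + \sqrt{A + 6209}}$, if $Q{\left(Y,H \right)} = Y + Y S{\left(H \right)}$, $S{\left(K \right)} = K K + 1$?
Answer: $\sqrt{846558 + 24 \sqrt{14}} \approx 920.13$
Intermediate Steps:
$A = 1855$ ($A = -2628 + 4483 = 1855$)
$S{\left(K \right)} = 1 + K^{2}$ ($S{\left(K \right)} = K^{2} + 1 = 1 + K^{2}$)
$Q{\left(Y,H \right)} = Y + Y \left(1 + H^{2}\right)$
$\sqrt{Q{\left(183,-68 \right)} + \sqrt{A + 6209}} = \sqrt{183 \left(2 + \left(-68\right)^{2}\right) + \sqrt{1855 + 6209}} = \sqrt{183 \left(2 + 4624\right) + \sqrt{8064}} = \sqrt{183 \cdot 4626 + 24 \sqrt{14}} = \sqrt{846558 + 24 \sqrt{14}}$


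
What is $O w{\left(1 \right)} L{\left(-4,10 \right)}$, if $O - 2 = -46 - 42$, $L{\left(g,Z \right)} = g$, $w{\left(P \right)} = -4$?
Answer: $-1376$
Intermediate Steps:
$O = -86$ ($O = 2 - 88 = -86$)
$O w{\left(1 \right)} L{\left(-4,10 \right)} = \left(-86\right) \left(-4\right) \left(-4\right) = 344 \left(-4\right) = -1376$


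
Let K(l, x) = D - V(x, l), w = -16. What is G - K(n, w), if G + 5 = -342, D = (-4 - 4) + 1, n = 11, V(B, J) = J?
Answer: -329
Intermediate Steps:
D = -7 (D = -8 + 1 = -7)
G = -347 (G = -5 - 342 = -347)
K(l, x) = -7 - l
G - K(n, w) = -347 - (-7 - 1*11) = -347 - (-7 - 11) = -347 - 1*(-18) = -347 + 18 = -329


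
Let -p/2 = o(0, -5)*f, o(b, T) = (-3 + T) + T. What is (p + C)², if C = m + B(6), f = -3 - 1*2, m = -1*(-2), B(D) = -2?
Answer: 16900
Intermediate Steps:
m = 2
f = -5 (f = -3 - 2 = -5)
o(b, T) = -3 + 2*T
C = 0 (C = 2 - 2 = 0)
p = -130 (p = -2*(-3 + 2*(-5))*(-5) = -2*(-3 - 10)*(-5) = -(-26)*(-5) = -2*65 = -130)
(p + C)² = (-130 + 0)² = (-130)² = 16900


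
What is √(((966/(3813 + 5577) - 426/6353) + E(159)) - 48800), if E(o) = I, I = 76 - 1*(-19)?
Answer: I*√4814593472680517990/9942445 ≈ 220.69*I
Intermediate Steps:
I = 95 (I = 76 + 19 = 95)
E(o) = 95
√(((966/(3813 + 5577) - 426/6353) + E(159)) - 48800) = √(((966/(3813 + 5577) - 426/6353) + 95) - 48800) = √(((966/9390 - 426*1/6353) + 95) - 48800) = √(((966*(1/9390) - 426/6353) + 95) - 48800) = √(((161/1565 - 426/6353) + 95) - 48800) = √((356143/9942445 + 95) - 48800) = √(944888418/9942445 - 48800) = √(-484246427582/9942445) = I*√4814593472680517990/9942445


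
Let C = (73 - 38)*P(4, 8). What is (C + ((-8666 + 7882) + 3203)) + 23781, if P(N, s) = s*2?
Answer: 26760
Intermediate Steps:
P(N, s) = 2*s
C = 560 (C = (73 - 38)*(2*8) = 35*16 = 560)
(C + ((-8666 + 7882) + 3203)) + 23781 = (560 + ((-8666 + 7882) + 3203)) + 23781 = (560 + (-784 + 3203)) + 23781 = (560 + 2419) + 23781 = 2979 + 23781 = 26760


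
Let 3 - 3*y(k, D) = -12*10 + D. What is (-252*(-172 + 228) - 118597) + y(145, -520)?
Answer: -397484/3 ≈ -1.3249e+5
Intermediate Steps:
y(k, D) = 41 - D/3 (y(k, D) = 1 - (-12*10 + D)/3 = 1 - (-120 + D)/3 = 1 + (40 - D/3) = 41 - D/3)
(-252*(-172 + 228) - 118597) + y(145, -520) = (-252*(-172 + 228) - 118597) + (41 - ⅓*(-520)) = (-252*56 - 118597) + (41 + 520/3) = (-14112 - 118597) + 643/3 = -132709 + 643/3 = -397484/3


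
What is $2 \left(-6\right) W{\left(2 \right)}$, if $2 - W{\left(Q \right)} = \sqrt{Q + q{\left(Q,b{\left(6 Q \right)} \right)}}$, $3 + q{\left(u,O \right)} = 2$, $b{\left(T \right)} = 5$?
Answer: $-12$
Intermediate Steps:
$q{\left(u,O \right)} = -1$ ($q{\left(u,O \right)} = -3 + 2 = -1$)
$W{\left(Q \right)} = 2 - \sqrt{-1 + Q}$ ($W{\left(Q \right)} = 2 - \sqrt{Q - 1} = 2 - \sqrt{-1 + Q}$)
$2 \left(-6\right) W{\left(2 \right)} = 2 \left(-6\right) \left(2 - \sqrt{-1 + 2}\right) = - 12 \left(2 - \sqrt{1}\right) = - 12 \left(2 - 1\right) = \left(-12\right) 1 = -12$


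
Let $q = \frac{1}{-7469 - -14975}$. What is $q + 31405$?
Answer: $\frac{235725931}{7506} \approx 31405.0$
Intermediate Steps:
$q = \frac{1}{7506}$ ($q = \frac{1}{-7469 + 14975} = \frac{1}{7506} \approx 0.00013323$)
$q + 31405 = \frac{1}{7506} + 31405 = \frac{235725931}{7506}$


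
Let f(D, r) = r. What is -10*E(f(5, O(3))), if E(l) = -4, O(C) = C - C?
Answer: 40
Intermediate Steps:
O(C) = 0
-10*E(f(5, O(3))) = -10*(-4) = 40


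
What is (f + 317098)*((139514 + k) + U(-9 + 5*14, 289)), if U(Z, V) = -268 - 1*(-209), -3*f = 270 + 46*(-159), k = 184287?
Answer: 103418086932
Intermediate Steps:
f = 2348 (f = -(270 + 46*(-159))/3 = -(270 - 7314)/3 = -⅓*(-7044) = 2348)
U(Z, V) = -59 (U(Z, V) = -268 + 209 = -59)
(f + 317098)*((139514 + k) + U(-9 + 5*14, 289)) = (2348 + 317098)*((139514 + 184287) - 59) = 319446*(323801 - 59) = 319446*323742 = 103418086932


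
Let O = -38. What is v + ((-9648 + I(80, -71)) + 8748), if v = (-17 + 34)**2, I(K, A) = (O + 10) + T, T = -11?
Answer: -650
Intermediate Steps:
I(K, A) = -39 (I(K, A) = (-38 + 10) - 11 = -28 - 11 = -39)
v = 289 (v = 17**2 = 289)
v + ((-9648 + I(80, -71)) + 8748) = 289 + ((-9648 - 39) + 8748) = 289 + (-9687 + 8748) = 289 - 939 = -650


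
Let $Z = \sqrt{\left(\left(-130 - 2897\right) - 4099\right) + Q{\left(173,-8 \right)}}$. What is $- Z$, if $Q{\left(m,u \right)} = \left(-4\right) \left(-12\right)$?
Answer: $- i \sqrt{7078} \approx - 84.131 i$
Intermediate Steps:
$Q{\left(m,u \right)} = 48$
$Z = i \sqrt{7078}$ ($Z = \sqrt{\left(\left(-130 - 2897\right) - 4099\right) + 48} = \sqrt{\left(-3027 - 4099\right) + 48} = \sqrt{-7126 + 48} = \sqrt{-7078} = i \sqrt{7078} \approx 84.131 i$)
$- Z = - i \sqrt{7078}$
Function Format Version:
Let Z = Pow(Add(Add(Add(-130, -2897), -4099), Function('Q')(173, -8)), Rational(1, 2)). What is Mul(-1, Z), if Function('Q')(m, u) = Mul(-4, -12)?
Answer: Mul(-1, I, Pow(7078, Rational(1, 2))) ≈ Mul(-84.131, I)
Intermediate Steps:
Function('Q')(m, u) = 48
Z = Mul(I, Pow(7078, Rational(1, 2))) (Z = Pow(Add(Add(Add(-130, -2897), -4099), 48), Rational(1, 2)) = Pow(Add(Add(-3027, -4099), 48), Rational(1, 2)) = Pow(Add(-7126, 48), Rational(1, 2)) = Pow(-7078, Rational(1, 2)) = Mul(I, Pow(7078, Rational(1, 2))) ≈ Mul(84.131, I))
Mul(-1, Z) = Mul(-1, Mul(I, Pow(7078, Rational(1, 2)))) = Mul(-1, I, Pow(7078, Rational(1, 2)))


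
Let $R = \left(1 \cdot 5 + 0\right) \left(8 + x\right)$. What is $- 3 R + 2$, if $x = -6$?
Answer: $-28$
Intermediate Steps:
$R = 10$ ($R = \left(1 \cdot 5 + 0\right) \left(8 - 6\right) = \left(5 + 0\right) 2 = 5 \cdot 2 = 10$)
$- 3 R + 2 = \left(-3\right) 10 + 2 = -30 + 2 = -28$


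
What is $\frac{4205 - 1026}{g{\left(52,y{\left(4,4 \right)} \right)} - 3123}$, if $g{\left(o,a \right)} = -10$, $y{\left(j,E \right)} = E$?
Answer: $- \frac{3179}{3133} \approx -1.0147$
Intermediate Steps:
$\frac{4205 - 1026}{g{\left(52,y{\left(4,4 \right)} \right)} - 3123} = \frac{4205 - 1026}{-10 - 3123} = \frac{4205 - 1026}{-3133} = 3179 \left(- \frac{1}{3133}\right) = - \frac{3179}{3133}$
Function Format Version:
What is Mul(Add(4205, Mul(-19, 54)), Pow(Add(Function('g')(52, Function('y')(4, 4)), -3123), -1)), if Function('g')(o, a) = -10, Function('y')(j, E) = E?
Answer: Rational(-3179, 3133) ≈ -1.0147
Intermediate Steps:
Mul(Add(4205, Mul(-19, 54)), Pow(Add(Function('g')(52, Function('y')(4, 4)), -3123), -1)) = Mul(Add(4205, Mul(-19, 54)), Pow(Add(-10, -3123), -1)) = Mul(Add(4205, -1026), Pow(-3133, -1)) = Mul(3179, Rational(-1, 3133)) = Rational(-3179, 3133)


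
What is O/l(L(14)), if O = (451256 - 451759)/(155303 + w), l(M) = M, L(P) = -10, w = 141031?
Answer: 503/2963340 ≈ 0.00016974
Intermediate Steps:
O = -503/296334 (O = (451256 - 451759)/(155303 + 141031) = -503/296334 ≈ -0.0016974)
O/l(L(14)) = -503/296334/(-10) = -503/296334*(-⅒) = 503/2963340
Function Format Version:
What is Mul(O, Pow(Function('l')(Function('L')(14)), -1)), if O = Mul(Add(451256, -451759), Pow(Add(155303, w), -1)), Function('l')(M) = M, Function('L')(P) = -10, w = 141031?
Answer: Rational(503, 2963340) ≈ 0.00016974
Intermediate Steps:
O = Rational(-503, 296334) (O = Mul(Add(451256, -451759), Pow(Add(155303, 141031), -1)) = Mul(-503, Pow(296334, -1)) = Mul(-503, Rational(1, 296334)) = Rational(-503, 296334) ≈ -0.0016974)
Mul(O, Pow(Function('l')(Function('L')(14)), -1)) = Mul(Rational(-503, 296334), Pow(-10, -1)) = Mul(Rational(-503, 296334), Rational(-1, 10)) = Rational(503, 2963340)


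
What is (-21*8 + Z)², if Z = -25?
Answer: 37249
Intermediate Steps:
(-21*8 + Z)² = (-21*8 - 25)² = (-168 - 25)² = (-193)² = 37249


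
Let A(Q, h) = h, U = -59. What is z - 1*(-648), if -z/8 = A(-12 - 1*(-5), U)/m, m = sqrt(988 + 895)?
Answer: 648 + 472*sqrt(1883)/1883 ≈ 658.88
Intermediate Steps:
m = sqrt(1883) ≈ 43.394
z = 472*sqrt(1883)/1883 (z = -(-472)/(sqrt(1883)) = -(-472)*sqrt(1883)/1883 = 472*sqrt(1883)/1883 ≈ 10.877)
z - 1*(-648) = 472*sqrt(1883)/1883 - 1*(-648) = 472*sqrt(1883)/1883 + 648 = 648 + 472*sqrt(1883)/1883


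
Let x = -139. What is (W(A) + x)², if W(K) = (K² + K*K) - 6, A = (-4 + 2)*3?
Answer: 5329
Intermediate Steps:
A = -6 (A = -2*3 = -6)
W(K) = -6 + 2*K² (W(K) = (K² + K²) - 6 = 2*K² - 6 = -6 + 2*K²)
(W(A) + x)² = ((-6 + 2*(-6)²) - 139)² = ((-6 + 2*36) - 139)² = ((-6 + 72) - 139)² = (66 - 139)² = (-73)² = 5329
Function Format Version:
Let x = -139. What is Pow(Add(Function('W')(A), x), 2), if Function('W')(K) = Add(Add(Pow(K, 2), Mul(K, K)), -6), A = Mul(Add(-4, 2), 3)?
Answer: 5329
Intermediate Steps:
A = -6 (A = Mul(-2, 3) = -6)
Function('W')(K) = Add(-6, Mul(2, Pow(K, 2))) (Function('W')(K) = Add(Add(Pow(K, 2), Pow(K, 2)), -6) = Add(Mul(2, Pow(K, 2)), -6) = Add(-6, Mul(2, Pow(K, 2))))
Pow(Add(Function('W')(A), x), 2) = Pow(Add(Add(-6, Mul(2, Pow(-6, 2))), -139), 2) = Pow(Add(Add(-6, Mul(2, 36)), -139), 2) = Pow(Add(Add(-6, 72), -139), 2) = Pow(Add(66, -139), 2) = Pow(-73, 2) = 5329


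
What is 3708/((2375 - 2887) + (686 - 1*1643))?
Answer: -3708/1469 ≈ -2.5242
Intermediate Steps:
3708/((2375 - 2887) + (686 - 1*1643)) = 3708/(-512 + (686 - 1643)) = 3708/(-512 - 957) = 3708/(-1469) = 3708*(-1/1469) = -3708/1469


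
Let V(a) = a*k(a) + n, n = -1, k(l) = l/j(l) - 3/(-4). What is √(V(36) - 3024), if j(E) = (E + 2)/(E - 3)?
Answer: I*√675982/19 ≈ 43.273*I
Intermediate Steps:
j(E) = (2 + E)/(-3 + E)
k(l) = ¾ + l*(-3 + l)/(2 + l) (k(l) = l/(((2 + l)/(-3 + l))) - 3/(-4) = l*((-3 + l)/(2 + l)) - 3*(-¼) = l*(-3 + l)/(2 + l) + ¾ = ¾ + l*(-3 + l)/(2 + l))
V(a) = -1 + a*(6 - 9*a + 4*a²)/(4*(2 + a)) (V(a) = a*((6 - 9*a + 4*a²)/(4*(2 + a))) - 1 = a*(6 - 9*a + 4*a²)/(4*(2 + a)) - 1 = -1 + a*(6 - 9*a + 4*a²)/(4*(2 + a)))
√(V(36) - 3024) = √((-2 + 36³ + (½)*36 - 9/4*36²)/(2 + 36) - 3024) = √((-2 + 46656 + 18 - 9/4*1296)/38 - 3024) = √((-2 + 46656 + 18 - 2916)/38 - 3024) = √((1/38)*43756 - 3024) = √(21878/19 - 3024) = √(-35578/19) = I*√675982/19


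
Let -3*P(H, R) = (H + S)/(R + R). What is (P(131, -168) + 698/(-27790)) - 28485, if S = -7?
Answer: -14248717729/500220 ≈ -28485.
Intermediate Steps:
P(H, R) = -(-7 + H)/(6*R) (P(H, R) = -(H - 7)/(3*(R + R)) = -(-7 + H)/(3*(2*R)) = -(-7 + H)*1/(2*R)/3 = -(-7 + H)/(6*R))
(P(131, -168) + 698/(-27790)) - 28485 = ((⅙)*(7 - 1*131)/(-168) + 698/(-27790)) - 28485 = ((⅙)*(-1/168)*(7 - 131) + 698*(-1/27790)) - 28485 = ((⅙)*(-1/168)*(-124) - 349/13895) - 28485 = (31/252 - 349/13895) - 28485 = 48971/500220 - 28485 = -14248717729/500220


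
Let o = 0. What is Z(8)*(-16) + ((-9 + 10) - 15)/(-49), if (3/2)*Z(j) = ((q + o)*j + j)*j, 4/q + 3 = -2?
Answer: -14306/105 ≈ -136.25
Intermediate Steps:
q = -4/5 (q = 4/(-3 - 2) = 4/(-5) = 4*(-1/5) = -4/5 ≈ -0.80000)
Z(j) = 2*j**2/15 (Z(j) = 2*(((-4/5 + 0)*j + j)*j)/3 = 2*((-4*j/5 + j)*j)/3 = 2*((j/5)*j)/3 = 2*(j**2/5)/3 = 2*j**2/15)
Z(8)*(-16) + ((-9 + 10) - 15)/(-49) = ((2/15)*8**2)*(-16) + ((-9 + 10) - 15)/(-49) = ((2/15)*64)*(-16) + (1 - 15)*(-1/49) = (128/15)*(-16) - 14*(-1/49) = -2048/15 + 2/7 = -14306/105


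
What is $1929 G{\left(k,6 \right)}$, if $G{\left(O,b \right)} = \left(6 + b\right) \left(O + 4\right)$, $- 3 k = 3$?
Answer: $69444$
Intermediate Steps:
$k = -1$ ($k = \left(- \frac{1}{3}\right) 3 = -1$)
$G{\left(O,b \right)} = \left(4 + O\right) \left(6 + b\right)$ ($G{\left(O,b \right)} = \left(6 + b\right) \left(4 + O\right) = \left(4 + O\right) \left(6 + b\right)$)
$1929 G{\left(k,6 \right)} = 1929 \left(24 + 4 \cdot 6 + 6 \left(-1\right) - 6\right) = 1929 \left(24 + 24 - 6 - 6\right) = 1929 \cdot 36 = 69444$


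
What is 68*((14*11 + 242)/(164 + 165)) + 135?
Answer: 71343/329 ≈ 216.85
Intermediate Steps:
68*((14*11 + 242)/(164 + 165)) + 135 = 68*((154 + 242)/329) + 135 = 68*(396*(1/329)) + 135 = 68*(396/329) + 135 = 26928/329 + 135 = 71343/329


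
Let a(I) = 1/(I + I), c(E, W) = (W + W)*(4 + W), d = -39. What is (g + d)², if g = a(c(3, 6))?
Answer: 87590881/57600 ≈ 1520.7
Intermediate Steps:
c(E, W) = 2*W*(4 + W) (c(E, W) = (2*W)*(4 + W) = 2*W*(4 + W))
a(I) = 1/(2*I)
g = 1/240 (g = 1/(2*((2*6*(4 + 6)))) = 1/(2*((2*6*10))) = (½)/120 = (½)*(1/120) = 1/240 ≈ 0.0041667)
(g + d)² = (1/240 - 39)² = (-9359/240)² = 87590881/57600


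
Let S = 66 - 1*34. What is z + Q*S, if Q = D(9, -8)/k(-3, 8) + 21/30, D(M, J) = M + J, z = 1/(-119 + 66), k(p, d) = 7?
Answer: 49997/1855 ≈ 26.953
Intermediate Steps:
z = -1/53 (z = 1/(-53) = -1/53 ≈ -0.018868)
D(M, J) = J + M
S = 32 (S = 66 - 34 = 32)
Q = 59/70 (Q = (-8 + 9)/7 + 21/30 = 1*(⅐) + 21*(1/30) = ⅐ + 7/10 = 59/70 ≈ 0.84286)
z + Q*S = -1/53 + (59/70)*32 = -1/53 + 944/35 = 49997/1855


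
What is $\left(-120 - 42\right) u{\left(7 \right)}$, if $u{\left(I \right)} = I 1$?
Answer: $-1134$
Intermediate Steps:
$u{\left(I \right)} = I$
$\left(-120 - 42\right) u{\left(7 \right)} = \left(-120 - 42\right) 7 = \left(-162\right) 7 = -1134$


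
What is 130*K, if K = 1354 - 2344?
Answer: -128700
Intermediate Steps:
K = -990
130*K = 130*(-990) = -128700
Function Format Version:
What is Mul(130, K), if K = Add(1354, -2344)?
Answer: -128700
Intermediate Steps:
K = -990
Mul(130, K) = Mul(130, -990) = -128700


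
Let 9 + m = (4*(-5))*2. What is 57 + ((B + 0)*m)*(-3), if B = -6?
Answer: -825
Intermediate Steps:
m = -49 (m = -9 + (4*(-5))*2 = -9 - 20*2 = -9 - 40 = -49)
57 + ((B + 0)*m)*(-3) = 57 + ((-6 + 0)*(-49))*(-3) = 57 - 6*(-49)*(-3) = 57 + 294*(-3) = 57 - 882 = -825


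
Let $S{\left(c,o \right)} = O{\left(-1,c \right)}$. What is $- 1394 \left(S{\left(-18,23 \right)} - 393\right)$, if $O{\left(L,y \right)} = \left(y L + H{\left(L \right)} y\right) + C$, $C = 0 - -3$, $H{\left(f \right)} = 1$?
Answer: $543660$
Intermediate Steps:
$C = 3$ ($C = 0 + 3 = 3$)
$O{\left(L,y \right)} = 3 + y + L y$ ($O{\left(L,y \right)} = \left(y L + 1 y\right) + 3 = \left(L y + y\right) + 3 = \left(y + L y\right) + 3 = 3 + y + L y$)
$S{\left(c,o \right)} = 3$ ($S{\left(c,o \right)} = 3 + c - c = 3$)
$- 1394 \left(S{\left(-18,23 \right)} - 393\right) = - 1394 \left(3 - 393\right) = \left(-1394\right) \left(-390\right) = 543660$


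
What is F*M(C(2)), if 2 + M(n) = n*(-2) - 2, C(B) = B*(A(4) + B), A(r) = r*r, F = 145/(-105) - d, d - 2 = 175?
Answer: 284696/21 ≈ 13557.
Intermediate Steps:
d = 177 (d = 2 + 175 = 177)
F = -3746/21 (F = 145/(-105) - 1*177 = 145*(-1/105) - 177 = -29/21 - 177 = -3746/21 ≈ -178.38)
A(r) = r²
C(B) = B*(16 + B) (C(B) = B*(4² + B) = B*(16 + B))
M(n) = -4 - 2*n (M(n) = -2 + (n*(-2) - 2) = -2 + (-2*n - 2) = -2 + (-2 - 2*n) = -4 - 2*n)
F*M(C(2)) = -3746*(-4 - 4*(16 + 2))/21 = -3746*(-4 - 4*18)/21 = -3746*(-4 - 2*36)/21 = -3746*(-4 - 72)/21 = -3746/21*(-76) = 284696/21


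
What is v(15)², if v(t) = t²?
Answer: 50625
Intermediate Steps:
v(15)² = (15²)² = 225² = 50625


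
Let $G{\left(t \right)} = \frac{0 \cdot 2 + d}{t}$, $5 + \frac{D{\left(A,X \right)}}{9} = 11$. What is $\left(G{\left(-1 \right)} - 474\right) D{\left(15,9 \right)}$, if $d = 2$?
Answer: $-25704$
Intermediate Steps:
$D{\left(A,X \right)} = 54$ ($D{\left(A,X \right)} = -45 + 9 \cdot 11 = -45 + 99 = 54$)
$G{\left(t \right)} = \frac{2}{t}$ ($G{\left(t \right)} = \frac{0 \cdot 2 + 2}{t} = \frac{0 + 2}{t} = \frac{2}{t}$)
$\left(G{\left(-1 \right)} - 474\right) D{\left(15,9 \right)} = \left(\frac{2}{-1} - 474\right) 54 = \left(2 \left(-1\right) - 474\right) 54 = \left(-2 - 474\right) 54 = \left(-476\right) 54 = -25704$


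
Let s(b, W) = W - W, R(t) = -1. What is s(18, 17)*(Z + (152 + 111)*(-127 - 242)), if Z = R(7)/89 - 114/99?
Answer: 0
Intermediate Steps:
s(b, W) = 0
Z = -3415/2937 (Z = -1/89 - 114/99 = -1*1/89 - 114*1/99 = -1/89 - 38/33 = -3415/2937 ≈ -1.1628)
s(18, 17)*(Z + (152 + 111)*(-127 - 242)) = 0*(-3415/2937 + (152 + 111)*(-127 - 242)) = 0*(-3415/2937 + 263*(-369)) = 0*(-3415/2937 - 97047) = 0*(-285030454/2937) = 0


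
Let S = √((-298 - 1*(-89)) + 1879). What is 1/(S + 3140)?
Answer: 314/985793 - √1670/9857930 ≈ 0.00031438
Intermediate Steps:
S = √1670 (S = √((-298 + 89) + 1879) = √(-209 + 1879) = √1670 ≈ 40.866)
1/(S + 3140) = 1/(√1670 + 3140) = 1/(3140 + √1670)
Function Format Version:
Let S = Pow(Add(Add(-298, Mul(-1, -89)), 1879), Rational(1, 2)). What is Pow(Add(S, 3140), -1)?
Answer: Add(Rational(314, 985793), Mul(Rational(-1, 9857930), Pow(1670, Rational(1, 2)))) ≈ 0.00031438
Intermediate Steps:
S = Pow(1670, Rational(1, 2)) (S = Pow(Add(Add(-298, 89), 1879), Rational(1, 2)) = Pow(Add(-209, 1879), Rational(1, 2)) = Pow(1670, Rational(1, 2)) ≈ 40.866)
Pow(Add(S, 3140), -1) = Pow(Add(Pow(1670, Rational(1, 2)), 3140), -1) = Pow(Add(3140, Pow(1670, Rational(1, 2))), -1)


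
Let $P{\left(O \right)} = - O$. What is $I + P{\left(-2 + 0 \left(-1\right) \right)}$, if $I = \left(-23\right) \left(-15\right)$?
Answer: $347$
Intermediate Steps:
$I = 345$
$I + P{\left(-2 + 0 \left(-1\right) \right)} = 345 - \left(-2 + 0 \left(-1\right)\right) = 345 - \left(-2 + 0\right) = 345 - -2 = 345 + 2 = 347$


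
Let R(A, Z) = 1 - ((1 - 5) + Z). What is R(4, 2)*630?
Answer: 1890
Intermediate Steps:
R(A, Z) = 5 - Z (R(A, Z) = 1 - (-4 + Z) = 1 + (4 - Z) = 5 - Z)
R(4, 2)*630 = (5 - 1*2)*630 = (5 - 2)*630 = 3*630 = 1890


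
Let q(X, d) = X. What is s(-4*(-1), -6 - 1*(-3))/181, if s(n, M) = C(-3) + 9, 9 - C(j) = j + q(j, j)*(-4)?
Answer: 9/181 ≈ 0.049724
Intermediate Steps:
C(j) = 9 + 3*j (C(j) = 9 - (j + j*(-4)) = 9 - (j - 4*j) = 9 - (-3)*j = 9 + 3*j)
s(n, M) = 9 (s(n, M) = (9 + 3*(-3)) + 9 = (9 - 9) + 9 = 0 + 9 = 9)
s(-4*(-1), -6 - 1*(-3))/181 = 9/181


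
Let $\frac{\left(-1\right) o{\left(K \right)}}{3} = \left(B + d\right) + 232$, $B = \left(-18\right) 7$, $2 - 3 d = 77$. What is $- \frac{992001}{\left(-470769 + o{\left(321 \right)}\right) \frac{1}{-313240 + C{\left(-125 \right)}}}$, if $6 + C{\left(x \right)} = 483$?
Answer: $- \frac{103420402921}{157004} \approx -6.5871 \cdot 10^{5}$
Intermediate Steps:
$d = -25$ ($d = \frac{2}{3} - \frac{77}{3} = -25$)
$C{\left(x \right)} = 477$ ($C{\left(x \right)} = -6 + 483 = 477$)
$B = -126$
$o{\left(K \right)} = -243$ ($o{\left(K \right)} = - 3 \left(\left(-126 - 25\right) + 232\right) = - 3 \left(-151 + 232\right) = \left(-3\right) 81 = -243$)
$- \frac{992001}{\left(-470769 + o{\left(321 \right)}\right) \frac{1}{-313240 + C{\left(-125 \right)}}} = - \frac{992001}{\left(-470769 - 243\right) \frac{1}{-313240 + 477}} = - \frac{992001}{\left(-471012\right) \frac{1}{-312763}} = - \frac{992001}{\left(-471012\right) \left(- \frac{1}{312763}\right)} = - \frac{992001}{\frac{471012}{312763}} = \left(-992001\right) \frac{312763}{471012} = - \frac{103420402921}{157004}$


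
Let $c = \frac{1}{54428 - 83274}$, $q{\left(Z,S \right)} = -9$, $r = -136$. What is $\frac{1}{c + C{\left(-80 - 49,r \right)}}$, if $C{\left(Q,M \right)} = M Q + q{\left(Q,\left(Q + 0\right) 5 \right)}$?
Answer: $\frac{28846}{505814609} \approx 5.7029 \cdot 10^{-5}$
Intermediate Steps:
$c = - \frac{1}{28846}$ ($c = \frac{1}{-28846} = - \frac{1}{28846} \approx -3.4667 \cdot 10^{-5}$)
$C{\left(Q,M \right)} = -9 + M Q$ ($C{\left(Q,M \right)} = M Q - 9 = -9 + M Q$)
$\frac{1}{c + C{\left(-80 - 49,r \right)}} = \frac{1}{- \frac{1}{28846} - \left(9 + 136 \left(-80 - 49\right)\right)} = \frac{1}{- \frac{1}{28846} - -17535} = \frac{1}{- \frac{1}{28846} + \left(-9 + 17544\right)} = \frac{1}{- \frac{1}{28846} + 17535} = \frac{1}{\frac{505814609}{28846}} = \frac{28846}{505814609}$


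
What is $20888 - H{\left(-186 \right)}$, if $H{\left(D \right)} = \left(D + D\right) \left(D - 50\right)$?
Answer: $-66904$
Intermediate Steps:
$H{\left(D \right)} = 2 D \left(-50 + D\right)$
$20888 - H{\left(-186 \right)} = 20888 - 2 \left(-186\right) \left(-50 - 186\right) = 20888 - 2 \left(-186\right) \left(-236\right) = 20888 - 87792 = -66904$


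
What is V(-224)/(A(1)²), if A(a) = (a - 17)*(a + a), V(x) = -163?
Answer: -163/1024 ≈ -0.15918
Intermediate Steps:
A(a) = 2*a*(-17 + a) (A(a) = (-17 + a)*(2*a) = 2*a*(-17 + a))
V(-224)/(A(1)²) = -163*1/(4*(-17 + 1)²) = -163/((2*1*(-16))²) = -163/((-32)²) = -163/1024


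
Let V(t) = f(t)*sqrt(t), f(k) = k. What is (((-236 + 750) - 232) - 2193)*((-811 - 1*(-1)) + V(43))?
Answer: 1547910 - 82173*sqrt(43) ≈ 1.0091e+6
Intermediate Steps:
V(t) = t**(3/2) (V(t) = t*sqrt(t) = t**(3/2))
(((-236 + 750) - 232) - 2193)*((-811 - 1*(-1)) + V(43)) = (((-236 + 750) - 232) - 2193)*((-811 - 1*(-1)) + 43**(3/2)) = ((514 - 232) - 2193)*((-811 + 1) + 43*sqrt(43)) = (282 - 2193)*(-810 + 43*sqrt(43)) = -1911*(-810 + 43*sqrt(43)) = 1547910 - 82173*sqrt(43)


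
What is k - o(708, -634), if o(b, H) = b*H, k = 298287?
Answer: 747159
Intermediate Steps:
o(b, H) = H*b
k - o(708, -634) = 298287 - (-634)*708 = 298287 - 1*(-448872) = 298287 + 448872 = 747159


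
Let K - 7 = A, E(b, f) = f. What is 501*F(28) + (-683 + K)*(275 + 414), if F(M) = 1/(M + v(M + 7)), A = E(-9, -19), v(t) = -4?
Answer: -3830673/8 ≈ -4.7883e+5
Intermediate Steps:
A = -19
F(M) = 1/(-4 + M) (F(M) = 1/(M - 4) = 1/(-4 + M))
K = -12 (K = 7 - 19 = -12)
501*F(28) + (-683 + K)*(275 + 414) = 501/(-4 + 28) + (-683 - 12)*(275 + 414) = 501/24 - 695*689 = 501*(1/24) - 478855 = 167/8 - 478855 = -3830673/8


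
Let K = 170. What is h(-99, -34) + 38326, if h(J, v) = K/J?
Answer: 3794104/99 ≈ 38324.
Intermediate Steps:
h(J, v) = 170/J
h(-99, -34) + 38326 = 170/(-99) + 38326 = 170*(-1/99) + 38326 = -170/99 + 38326 = 3794104/99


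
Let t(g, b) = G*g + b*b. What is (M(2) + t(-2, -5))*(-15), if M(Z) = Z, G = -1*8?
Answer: -645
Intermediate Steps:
G = -8
t(g, b) = b² - 8*g (t(g, b) = -8*g + b*b = -8*g + b² = b² - 8*g)
(M(2) + t(-2, -5))*(-15) = (2 + ((-5)² - 8*(-2)))*(-15) = (2 + (25 + 16))*(-15) = (2 + 41)*(-15) = 43*(-15) = -645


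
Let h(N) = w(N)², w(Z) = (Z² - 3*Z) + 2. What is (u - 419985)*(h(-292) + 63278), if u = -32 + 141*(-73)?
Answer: -3193118557367020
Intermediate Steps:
w(Z) = 2 + Z² - 3*Z
h(N) = (2 + N² - 3*N)²
u = -10325 (u = -32 - 10293 = -10325)
(u - 419985)*(h(-292) + 63278) = (-10325 - 419985)*((2 + (-292)² - 3*(-292))² + 63278) = -430310*((2 + 85264 + 876)² + 63278) = -430310*(86142² + 63278) = -430310*(7420444164 + 63278) = -430310*7420507442 = -3193118557367020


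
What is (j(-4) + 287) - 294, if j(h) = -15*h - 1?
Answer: 52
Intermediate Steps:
j(h) = -1 - 15*h
(j(-4) + 287) - 294 = ((-1 - 15*(-4)) + 287) - 294 = ((-1 + 60) + 287) - 294 = (59 + 287) - 294 = 346 - 294 = 52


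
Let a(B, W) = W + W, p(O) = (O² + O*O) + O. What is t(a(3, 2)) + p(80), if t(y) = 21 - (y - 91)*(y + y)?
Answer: 13597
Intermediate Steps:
p(O) = O + 2*O² (p(O) = (O² + O²) + O = 2*O² + O = O + 2*O²)
a(B, W) = 2*W
t(y) = 21 - 2*y*(-91 + y) (t(y) = 21 - (-91 + y)*2*y = 21 - 2*y*(-91 + y))
t(a(3, 2)) + p(80) = (21 - 2*(2*2)² + 182*(2*2)) + 80*(1 + 2*80) = (21 - 2*4² + 182*4) + 80*(1 + 160) = (21 - 2*16 + 728) + 80*161 = (21 - 32 + 728) + 12880 = 717 + 12880 = 13597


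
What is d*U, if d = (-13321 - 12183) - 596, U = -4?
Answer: 104400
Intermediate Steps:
d = -26100 (d = -25504 - 596 = -26100)
d*U = -26100*(-4) = 104400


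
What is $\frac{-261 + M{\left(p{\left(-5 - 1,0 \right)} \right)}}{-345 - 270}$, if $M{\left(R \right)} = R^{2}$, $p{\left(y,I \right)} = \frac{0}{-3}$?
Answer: $\frac{87}{205} \approx 0.42439$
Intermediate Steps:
$p{\left(y,I \right)} = 0$ ($p{\left(y,I \right)} = 0 \left(- \frac{1}{3}\right) = 0$)
$\frac{-261 + M{\left(p{\left(-5 - 1,0 \right)} \right)}}{-345 - 270} = \frac{-261 + 0^{2}}{-345 - 270} = \frac{-261 + 0}{-615} = \left(-261\right) \left(- \frac{1}{615}\right) = \frac{87}{205}$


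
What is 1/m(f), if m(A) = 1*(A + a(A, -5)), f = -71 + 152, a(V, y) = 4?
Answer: 1/85 ≈ 0.011765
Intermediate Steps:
f = 81
m(A) = 4 + A (m(A) = 1*(A + 4) = 1*(4 + A) = 4 + A)
1/m(f) = 1/(4 + 81) = 1/85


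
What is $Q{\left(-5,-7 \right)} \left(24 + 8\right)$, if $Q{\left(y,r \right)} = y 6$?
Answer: $-960$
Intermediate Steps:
$Q{\left(y,r \right)} = 6 y$
$Q{\left(-5,-7 \right)} \left(24 + 8\right) = 6 \left(-5\right) \left(24 + 8\right) = \left(-30\right) 32 = -960$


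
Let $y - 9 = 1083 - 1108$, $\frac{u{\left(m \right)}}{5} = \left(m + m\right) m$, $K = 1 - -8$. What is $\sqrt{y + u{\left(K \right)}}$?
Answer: $\sqrt{794} \approx 28.178$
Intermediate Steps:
$K = 9$ ($K = 1 + 8 = 9$)
$u{\left(m \right)} = 10 m^{2}$ ($u{\left(m \right)} = 5 \left(m + m\right) m = 5 \cdot 2 m m = 5 \cdot 2 m^{2} = 10 m^{2}$)
$y = -16$ ($y = 9 + \left(1083 - 1108\right) = 9 - 25 = -16$)
$\sqrt{y + u{\left(K \right)}} = \sqrt{-16 + 10 \cdot 9^{2}} = \sqrt{-16 + 10 \cdot 81} = \sqrt{-16 + 810} = \sqrt{794}$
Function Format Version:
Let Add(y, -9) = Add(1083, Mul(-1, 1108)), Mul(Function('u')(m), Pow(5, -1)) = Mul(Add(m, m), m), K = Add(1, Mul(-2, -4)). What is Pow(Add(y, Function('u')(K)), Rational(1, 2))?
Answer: Pow(794, Rational(1, 2)) ≈ 28.178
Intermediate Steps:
K = 9 (K = Add(1, 8) = 9)
Function('u')(m) = Mul(10, Pow(m, 2)) (Function('u')(m) = Mul(5, Mul(Add(m, m), m)) = Mul(5, Mul(Mul(2, m), m)) = Mul(5, Mul(2, Pow(m, 2))) = Mul(10, Pow(m, 2)))
y = -16 (y = Add(9, Add(1083, Mul(-1, 1108))) = Add(9, Add(1083, -1108)) = Add(9, -25) = -16)
Pow(Add(y, Function('u')(K)), Rational(1, 2)) = Pow(Add(-16, Mul(10, Pow(9, 2))), Rational(1, 2)) = Pow(Add(-16, Mul(10, 81)), Rational(1, 2)) = Pow(Add(-16, 810), Rational(1, 2)) = Pow(794, Rational(1, 2))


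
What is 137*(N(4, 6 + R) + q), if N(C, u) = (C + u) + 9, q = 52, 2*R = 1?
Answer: 19591/2 ≈ 9795.5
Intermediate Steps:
R = ½ (R = (½)*1 = ½ ≈ 0.50000)
N(C, u) = 9 + C + u
137*(N(4, 6 + R) + q) = 137*((9 + 4 + (6 + ½)) + 52) = 137*((9 + 4 + 13/2) + 52) = 137*(39/2 + 52) = 137*(143/2) = 19591/2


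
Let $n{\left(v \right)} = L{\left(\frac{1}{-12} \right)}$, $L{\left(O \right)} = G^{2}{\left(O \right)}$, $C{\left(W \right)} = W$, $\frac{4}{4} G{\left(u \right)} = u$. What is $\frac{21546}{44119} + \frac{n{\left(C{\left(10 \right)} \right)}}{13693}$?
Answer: $\frac{42484274551}{86993491248} \approx 0.48836$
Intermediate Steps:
$G{\left(u \right)} = u$
$L{\left(O \right)} = O^{2}$
$n{\left(v \right)} = \frac{1}{144}$ ($n{\left(v \right)} = \left(\frac{1}{-12}\right)^{2} = \left(- \frac{1}{12}\right)^{2} = \frac{1}{144}$)
$\frac{21546}{44119} + \frac{n{\left(C{\left(10 \right)} \right)}}{13693} = \frac{21546}{44119} + \frac{1}{144 \cdot 13693} = 21546 \cdot \frac{1}{44119} + \frac{1}{144} \cdot \frac{1}{13693} = \frac{21546}{44119} + \frac{1}{1971792} = \frac{42484274551}{86993491248}$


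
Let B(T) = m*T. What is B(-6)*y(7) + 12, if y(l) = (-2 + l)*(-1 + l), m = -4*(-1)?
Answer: -708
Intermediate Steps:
m = 4
y(l) = (-1 + l)*(-2 + l)
B(T) = 4*T
B(-6)*y(7) + 12 = (4*(-6))*(2 + 7**2 - 3*7) + 12 = -24*(2 + 49 - 21) + 12 = -24*30 + 12 = -720 + 12 = -708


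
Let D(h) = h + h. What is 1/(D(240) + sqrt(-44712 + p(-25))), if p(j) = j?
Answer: 480/275137 - 7*I*sqrt(913)/275137 ≈ 0.0017446 - 0.00076875*I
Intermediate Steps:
D(h) = 2*h
1/(D(240) + sqrt(-44712 + p(-25))) = 1/(2*240 + sqrt(-44712 - 25)) = 1/(480 + sqrt(-44737)) = 1/(480 + 7*I*sqrt(913))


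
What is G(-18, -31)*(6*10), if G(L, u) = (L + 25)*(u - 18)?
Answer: -20580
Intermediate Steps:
G(L, u) = (-18 + u)*(25 + L) (G(L, u) = (25 + L)*(-18 + u) = (-18 + u)*(25 + L))
G(-18, -31)*(6*10) = (-450 - 18*(-18) + 25*(-31) - 18*(-31))*(6*10) = (-450 + 324 - 775 + 558)*60 = -343*60 = -20580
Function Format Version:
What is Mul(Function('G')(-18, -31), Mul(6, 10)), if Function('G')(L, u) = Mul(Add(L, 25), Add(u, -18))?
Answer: -20580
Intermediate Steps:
Function('G')(L, u) = Mul(Add(-18, u), Add(25, L)) (Function('G')(L, u) = Mul(Add(25, L), Add(-18, u)) = Mul(Add(-18, u), Add(25, L)))
Mul(Function('G')(-18, -31), Mul(6, 10)) = Mul(Add(-450, Mul(-18, -18), Mul(25, -31), Mul(-18, -31)), Mul(6, 10)) = Mul(Add(-450, 324, -775, 558), 60) = Mul(-343, 60) = -20580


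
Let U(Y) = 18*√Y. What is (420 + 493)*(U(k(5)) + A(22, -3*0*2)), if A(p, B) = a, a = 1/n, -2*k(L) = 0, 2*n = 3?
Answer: 1826/3 ≈ 608.67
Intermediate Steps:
n = 3/2 (n = (½)*3 = 3/2 ≈ 1.5000)
k(L) = 0 (k(L) = -½*0 = 0)
a = ⅔ (a = 1/(3/2) = ⅔ ≈ 0.66667)
A(p, B) = ⅔
(420 + 493)*(U(k(5)) + A(22, -3*0*2)) = (420 + 493)*(18*√0 + ⅔) = 913*(18*0 + ⅔) = 913*(0 + ⅔) = 913*(⅔) = 1826/3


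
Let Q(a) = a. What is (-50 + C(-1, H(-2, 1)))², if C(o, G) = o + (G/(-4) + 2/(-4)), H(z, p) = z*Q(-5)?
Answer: 2916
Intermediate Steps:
H(z, p) = -5*z (H(z, p) = z*(-5) = -5*z)
C(o, G) = -½ + o - G/4 (C(o, G) = o + (G*(-¼) + 2*(-¼)) = o + (-G/4 - ½) = o + (-½ - G/4) = -½ + o - G/4)
(-50 + C(-1, H(-2, 1)))² = (-50 + (-½ - 1 - (-5)*(-2)/4))² = (-50 + (-½ - 1 - ¼*10))² = (-50 + (-½ - 1 - 5/2))² = (-50 - 4)² = (-54)² = 2916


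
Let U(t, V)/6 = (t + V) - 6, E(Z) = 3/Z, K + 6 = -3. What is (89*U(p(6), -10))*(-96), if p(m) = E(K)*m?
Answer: 922752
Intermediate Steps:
K = -9 (K = -6 - 3 = -9)
p(m) = -m/3 (p(m) = (3/(-9))*m = (3*(-⅑))*m = -m/3)
U(t, V) = -36 + 6*V + 6*t (U(t, V) = 6*((t + V) - 6) = 6*((V + t) - 6) = 6*(-6 + V + t) = -36 + 6*V + 6*t)
(89*U(p(6), -10))*(-96) = (89*(-36 + 6*(-10) + 6*(-⅓*6)))*(-96) = (89*(-36 - 60 + 6*(-2)))*(-96) = (89*(-36 - 60 - 12))*(-96) = (89*(-108))*(-96) = -9612*(-96) = 922752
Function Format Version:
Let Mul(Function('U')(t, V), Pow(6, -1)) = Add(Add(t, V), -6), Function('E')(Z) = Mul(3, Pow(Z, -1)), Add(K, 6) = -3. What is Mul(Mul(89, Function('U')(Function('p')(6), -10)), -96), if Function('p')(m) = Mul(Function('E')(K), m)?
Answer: 922752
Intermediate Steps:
K = -9 (K = Add(-6, -3) = -9)
Function('p')(m) = Mul(Rational(-1, 3), m) (Function('p')(m) = Mul(Mul(3, Pow(-9, -1)), m) = Mul(Mul(3, Rational(-1, 9)), m) = Mul(Rational(-1, 3), m))
Function('U')(t, V) = Add(-36, Mul(6, V), Mul(6, t)) (Function('U')(t, V) = Mul(6, Add(Add(t, V), -6)) = Mul(6, Add(Add(V, t), -6)) = Mul(6, Add(-6, V, t)) = Add(-36, Mul(6, V), Mul(6, t)))
Mul(Mul(89, Function('U')(Function('p')(6), -10)), -96) = Mul(Mul(89, Add(-36, Mul(6, -10), Mul(6, Mul(Rational(-1, 3), 6)))), -96) = Mul(Mul(89, Add(-36, -60, Mul(6, -2))), -96) = Mul(Mul(89, Add(-36, -60, -12)), -96) = Mul(Mul(89, -108), -96) = Mul(-9612, -96) = 922752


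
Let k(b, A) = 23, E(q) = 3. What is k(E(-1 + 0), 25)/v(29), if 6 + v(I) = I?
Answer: 1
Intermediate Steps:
v(I) = -6 + I
k(E(-1 + 0), 25)/v(29) = 23/(-6 + 29) = 23/23 = 23*(1/23) = 1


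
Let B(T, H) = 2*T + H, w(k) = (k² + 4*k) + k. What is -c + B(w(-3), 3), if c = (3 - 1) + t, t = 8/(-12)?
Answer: -31/3 ≈ -10.333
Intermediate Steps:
w(k) = k² + 5*k
t = -⅔ (t = 8*(-1/12) = -⅔ ≈ -0.66667)
B(T, H) = H + 2*T
c = 4/3 (c = (3 - 1) - ⅔ = 2 - ⅔ = 4/3 ≈ 1.3333)
-c + B(w(-3), 3) = -1*4/3 + (3 + 2*(-3*(5 - 3))) = -4/3 + (3 + 2*(-3*2)) = -4/3 + (3 + 2*(-6)) = -4/3 + (3 - 12) = -4/3 - 9 = -31/3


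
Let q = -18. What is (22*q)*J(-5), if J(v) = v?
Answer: 1980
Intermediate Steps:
(22*q)*J(-5) = (22*(-18))*(-5) = -396*(-5) = 1980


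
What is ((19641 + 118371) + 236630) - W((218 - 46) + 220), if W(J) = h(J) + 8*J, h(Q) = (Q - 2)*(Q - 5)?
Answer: 220576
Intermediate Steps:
h(Q) = (-5 + Q)*(-2 + Q) (h(Q) = (-2 + Q)*(-5 + Q) = (-5 + Q)*(-2 + Q))
W(J) = 10 + J + J**2 (W(J) = (10 + J**2 - 7*J) + 8*J = 10 + J + J**2)
((19641 + 118371) + 236630) - W((218 - 46) + 220) = ((19641 + 118371) + 236630) - (10 + ((218 - 46) + 220) + ((218 - 46) + 220)**2) = (138012 + 236630) - (10 + (172 + 220) + (172 + 220)**2) = 374642 - (10 + 392 + 392**2) = 374642 - (10 + 392 + 153664) = 374642 - 1*154066 = 374642 - 154066 = 220576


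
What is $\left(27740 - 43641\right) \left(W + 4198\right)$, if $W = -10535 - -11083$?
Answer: $-75466146$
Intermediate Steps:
$W = 548$ ($W = -10535 + 11083 = 548$)
$\left(27740 - 43641\right) \left(W + 4198\right) = \left(27740 - 43641\right) \left(548 + 4198\right) = \left(-15901\right) 4746 = -75466146$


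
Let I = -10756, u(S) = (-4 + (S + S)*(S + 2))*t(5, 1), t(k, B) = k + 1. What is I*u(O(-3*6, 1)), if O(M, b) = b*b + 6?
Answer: -7873392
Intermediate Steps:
t(k, B) = 1 + k
O(M, b) = 6 + b² (O(M, b) = b² + 6 = 6 + b²)
u(S) = -24 + 12*S*(2 + S) (u(S) = (-4 + (S + S)*(S + 2))*(1 + 5) = (-4 + (2*S)*(2 + S))*6 = (-4 + 2*S*(2 + S))*6 = -24 + 12*S*(2 + S))
I*u(O(-3*6, 1)) = -10756*(-24 + 12*(6 + 1²)² + 24*(6 + 1²)) = -10756*(-24 + 12*(6 + 1)² + 24*(6 + 1)) = -10756*(-24 + 12*7² + 24*7) = -10756*(-24 + 12*49 + 168) = -10756*(-24 + 588 + 168) = -10756*732 = -7873392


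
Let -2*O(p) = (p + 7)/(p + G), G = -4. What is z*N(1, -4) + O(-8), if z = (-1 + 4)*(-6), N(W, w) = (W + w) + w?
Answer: 3023/24 ≈ 125.96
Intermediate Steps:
N(W, w) = W + 2*w
O(p) = -(7 + p)/(2*(-4 + p)) (O(p) = -(p + 7)/(2*(p - 4)) = -(7 + p)/(2*(-4 + p)))
z = -18 (z = 3*(-6) = -18)
z*N(1, -4) + O(-8) = -18*(1 + 2*(-4)) + (-7 - 1*(-8))/(2*(-4 - 8)) = -18*(1 - 8) + (½)*(-7 + 8)/(-12) = -18*(-7) + (½)*(-1/12)*1 = 126 - 1/24 = 3023/24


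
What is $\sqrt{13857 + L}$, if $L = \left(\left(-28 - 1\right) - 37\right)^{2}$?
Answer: $\sqrt{18213} \approx 134.96$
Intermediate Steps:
$L = 4356$ ($L = \left(-29 - 37\right)^{2} = \left(-66\right)^{2} = 4356$)
$\sqrt{13857 + L} = \sqrt{13857 + 4356} = \sqrt{18213}$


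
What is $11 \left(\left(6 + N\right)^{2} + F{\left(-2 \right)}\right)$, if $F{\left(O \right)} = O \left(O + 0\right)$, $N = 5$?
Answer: $1375$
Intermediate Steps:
$F{\left(O \right)} = O^{2}$ ($F{\left(O \right)} = O O = O^{2}$)
$11 \left(\left(6 + N\right)^{2} + F{\left(-2 \right)}\right) = 11 \left(\left(6 + 5\right)^{2} + \left(-2\right)^{2}\right) = 11 \left(11^{2} + 4\right) = 11 \left(121 + 4\right) = 11 \cdot 125 = 1375$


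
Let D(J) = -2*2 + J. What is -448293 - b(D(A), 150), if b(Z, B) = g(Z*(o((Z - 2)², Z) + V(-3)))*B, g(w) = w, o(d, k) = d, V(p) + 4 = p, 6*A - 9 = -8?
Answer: -15579073/36 ≈ -4.3275e+5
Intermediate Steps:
A = ⅙ (A = 3/2 + (⅙)*(-8) = 3/2 - 4/3 = ⅙ ≈ 0.16667)
V(p) = -4 + p
D(J) = -4 + J
b(Z, B) = B*Z*(-7 + (-2 + Z)²) (b(Z, B) = (Z*((Z - 2)² + (-4 - 3)))*B = (Z*((-2 + Z)² - 7))*B = (Z*(-7 + (-2 + Z)²))*B = B*Z*(-7 + (-2 + Z)²))
-448293 - b(D(A), 150) = -448293 - 150*(-4 + ⅙)*(-7 + (-2 + (-4 + ⅙))²) = -448293 - 150*(-23)*(-7 + (-2 - 23/6)²)/6 = -448293 - 150*(-23)*(-7 + (-35/6)²)/6 = -448293 - 150*(-23)*(-7 + 1225/36)/6 = -448293 - 150*(-23)*973/(6*36) = -448293 - 1*(-559475/36) = -448293 + 559475/36 = -15579073/36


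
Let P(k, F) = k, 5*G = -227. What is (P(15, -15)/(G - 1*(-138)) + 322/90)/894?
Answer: 38959/9313245 ≈ 0.0041832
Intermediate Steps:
G = -227/5 (G = (⅕)*(-227) = -227/5 ≈ -45.400)
(P(15, -15)/(G - 1*(-138)) + 322/90)/894 = (15/(-227/5 - 1*(-138)) + 322/90)/894 = (15/(-227/5 + 138) + 322*(1/90))*(1/894) = (15/(463/5) + 161/45)*(1/894) = (15*(5/463) + 161/45)*(1/894) = (75/463 + 161/45)*(1/894) = (77918/20835)*(1/894) = 38959/9313245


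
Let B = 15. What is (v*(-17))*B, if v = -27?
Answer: 6885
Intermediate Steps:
(v*(-17))*B = -27*(-17)*15 = 459*15 = 6885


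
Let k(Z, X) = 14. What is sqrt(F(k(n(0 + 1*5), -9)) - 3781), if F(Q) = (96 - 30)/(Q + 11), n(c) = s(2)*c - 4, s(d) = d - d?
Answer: I*sqrt(94459)/5 ≈ 61.468*I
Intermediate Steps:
s(d) = 0
n(c) = -4 (n(c) = 0*c - 4 = 0 - 4 = -4)
F(Q) = 66/(11 + Q)
sqrt(F(k(n(0 + 1*5), -9)) - 3781) = sqrt(66/(11 + 14) - 3781) = sqrt(66/25 - 3781) = sqrt(-94459/25) = I*sqrt(94459)/5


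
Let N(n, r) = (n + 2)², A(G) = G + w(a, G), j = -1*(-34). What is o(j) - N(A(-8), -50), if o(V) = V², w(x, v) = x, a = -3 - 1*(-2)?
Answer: 1107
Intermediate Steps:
a = -1 (a = -3 + 2 = -1)
j = 34
A(G) = -1 + G (A(G) = G - 1 = -1 + G)
N(n, r) = (2 + n)²
o(j) - N(A(-8), -50) = 34² - (2 + (-1 - 8))² = 1156 - (2 - 9)² = 1156 - 1*(-7)² = 1156 - 1*49 = 1156 - 49 = 1107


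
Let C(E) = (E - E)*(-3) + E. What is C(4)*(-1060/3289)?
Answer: -4240/3289 ≈ -1.2891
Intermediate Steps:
C(E) = E (C(E) = 0*(-3) + E = 0 + E = E)
C(4)*(-1060/3289) = 4*(-1060/3289) = -4240/3289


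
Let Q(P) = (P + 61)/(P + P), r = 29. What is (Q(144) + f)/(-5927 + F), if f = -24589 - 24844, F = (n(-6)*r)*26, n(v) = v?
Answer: 14236499/3009888 ≈ 4.7299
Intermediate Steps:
F = -4524 (F = -6*29*26 = -174*26 = -4524)
f = -49433
Q(P) = (61 + P)/(2*P) (Q(P) = (61 + P)/((2*P)) = (61 + P)*(1/(2*P)) = (61 + P)/(2*P))
(Q(144) + f)/(-5927 + F) = ((1/2)*(61 + 144)/144 - 49433)/(-5927 - 4524) = ((1/2)*(1/144)*205 - 49433)/(-10451) = (205/288 - 49433)*(-1/10451) = -14236499/288*(-1/10451) = 14236499/3009888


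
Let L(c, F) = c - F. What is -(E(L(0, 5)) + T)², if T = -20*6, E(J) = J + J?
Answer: -16900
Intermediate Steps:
E(J) = 2*J
T = -120
-(E(L(0, 5)) + T)² = -(2*(0 - 1*5) - 120)² = -(2*(0 - 5) - 120)² = -(2*(-5) - 120)² = -(-10 - 120)² = -1*(-130)² = -1*16900 = -16900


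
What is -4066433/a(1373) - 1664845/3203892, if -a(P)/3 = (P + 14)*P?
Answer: 1172354811817/6101334934092 ≈ 0.19215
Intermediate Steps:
a(P) = -3*P*(14 + P) (a(P) = -3*(P + 14)*P = -3*(14 + P)*P = -3*P*(14 + P))
-4066433/a(1373) - 1664845/3203892 = -4066433*(-1/(4119*(14 + 1373))) - 1664845/3203892 = -4066433/((-3*1373*1387)) - 1664845*1/3203892 = -4066433/(-5713053) - 1664845/3203892 = -4066433*(-1/5713053) - 1664845/3203892 = 4066433/5713053 - 1664845/3203892 = 1172354811817/6101334934092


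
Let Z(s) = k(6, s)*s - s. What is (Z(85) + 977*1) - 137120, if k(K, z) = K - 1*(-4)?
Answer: -135378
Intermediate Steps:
k(K, z) = 4 + K (k(K, z) = K + 4 = 4 + K)
Z(s) = 9*s (Z(s) = (4 + 6)*s - s = 10*s - s = 9*s)
(Z(85) + 977*1) - 137120 = (9*85 + 977*1) - 137120 = (765 + 977) - 137120 = 1742 - 137120 = -135378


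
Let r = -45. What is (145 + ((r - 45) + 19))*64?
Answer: 4736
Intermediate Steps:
(145 + ((r - 45) + 19))*64 = (145 + ((-45 - 45) + 19))*64 = (145 + (-90 + 19))*64 = (145 - 71)*64 = 74*64 = 4736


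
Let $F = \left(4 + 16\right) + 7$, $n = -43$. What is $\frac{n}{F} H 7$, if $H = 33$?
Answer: $- \frac{3311}{9} \approx -367.89$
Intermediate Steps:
$F = 27$ ($F = 20 + 7 = 27$)
$\frac{n}{F} H 7 = - \frac{43}{27} \cdot 33 \cdot 7 = \left(-43\right) \frac{1}{27} \cdot 33 \cdot 7 = \left(- \frac{43}{27}\right) 33 \cdot 7 = \left(- \frac{473}{9}\right) 7 = - \frac{3311}{9}$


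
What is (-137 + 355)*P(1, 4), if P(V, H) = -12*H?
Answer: -10464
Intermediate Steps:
(-137 + 355)*P(1, 4) = (-137 + 355)*(-12*4) = 218*(-48) = -10464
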